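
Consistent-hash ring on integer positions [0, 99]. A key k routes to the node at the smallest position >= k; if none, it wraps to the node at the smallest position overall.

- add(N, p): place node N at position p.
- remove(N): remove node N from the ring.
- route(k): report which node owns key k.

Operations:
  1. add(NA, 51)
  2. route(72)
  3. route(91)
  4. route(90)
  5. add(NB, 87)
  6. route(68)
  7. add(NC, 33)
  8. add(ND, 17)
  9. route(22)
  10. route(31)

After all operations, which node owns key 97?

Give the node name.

Answer: ND

Derivation:
Op 1: add NA@51 -> ring=[51:NA]
Op 2: route key 72: none >= 72, wrap to smallest pos 51 -> NA
Op 3: route key 91: none >= 91, wrap to smallest pos 51 -> NA
Op 4: route key 90: none >= 90, wrap to smallest pos 51 -> NA
Op 5: add NB@87 -> ring=[51:NA,87:NB]
Op 6: route key 68: smallest pos >= 68 is 87 -> NB
Op 7: add NC@33 -> ring=[33:NC,51:NA,87:NB]
Op 8: add ND@17 -> ring=[17:ND,33:NC,51:NA,87:NB]
Op 9: route key 22: smallest pos >= 22 is 33 -> NC
Op 10: route key 31: smallest pos >= 31 is 33 -> NC
Final route key 97: none >= 97, wrap to smallest pos 17 -> ND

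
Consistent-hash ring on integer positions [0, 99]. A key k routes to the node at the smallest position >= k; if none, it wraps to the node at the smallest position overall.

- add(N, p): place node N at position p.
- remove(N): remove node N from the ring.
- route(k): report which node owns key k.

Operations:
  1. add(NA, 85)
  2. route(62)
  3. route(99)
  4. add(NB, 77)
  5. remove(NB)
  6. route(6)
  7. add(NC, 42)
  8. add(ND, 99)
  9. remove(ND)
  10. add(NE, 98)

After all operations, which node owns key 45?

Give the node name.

Answer: NA

Derivation:
Op 1: add NA@85 -> ring=[85:NA]
Op 2: route key 62: smallest pos >= 62 is 85 -> NA
Op 3: route key 99: none >= 99, wrap to smallest pos 85 -> NA
Op 4: add NB@77 -> ring=[77:NB,85:NA]
Op 5: remove NB -> ring=[85:NA]
Op 6: route key 6: smallest pos >= 6 is 85 -> NA
Op 7: add NC@42 -> ring=[42:NC,85:NA]
Op 8: add ND@99 -> ring=[42:NC,85:NA,99:ND]
Op 9: remove ND -> ring=[42:NC,85:NA]
Op 10: add NE@98 -> ring=[42:NC,85:NA,98:NE]
Final route key 45: smallest pos >= 45 is 85 -> NA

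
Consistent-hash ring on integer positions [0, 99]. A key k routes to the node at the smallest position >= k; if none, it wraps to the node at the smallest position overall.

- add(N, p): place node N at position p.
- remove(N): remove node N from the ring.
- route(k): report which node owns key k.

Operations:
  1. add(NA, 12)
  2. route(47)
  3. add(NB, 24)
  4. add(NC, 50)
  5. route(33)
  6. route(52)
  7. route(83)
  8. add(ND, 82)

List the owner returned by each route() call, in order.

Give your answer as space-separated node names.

Op 1: add NA@12 -> ring=[12:NA]
Op 2: route key 47: none >= 47, wrap to smallest pos 12 -> NA
Op 3: add NB@24 -> ring=[12:NA,24:NB]
Op 4: add NC@50 -> ring=[12:NA,24:NB,50:NC]
Op 5: route key 33: smallest pos >= 33 is 50 -> NC
Op 6: route key 52: none >= 52, wrap to smallest pos 12 -> NA
Op 7: route key 83: none >= 83, wrap to smallest pos 12 -> NA
Op 8: add ND@82 -> ring=[12:NA,24:NB,50:NC,82:ND]

Answer: NA NC NA NA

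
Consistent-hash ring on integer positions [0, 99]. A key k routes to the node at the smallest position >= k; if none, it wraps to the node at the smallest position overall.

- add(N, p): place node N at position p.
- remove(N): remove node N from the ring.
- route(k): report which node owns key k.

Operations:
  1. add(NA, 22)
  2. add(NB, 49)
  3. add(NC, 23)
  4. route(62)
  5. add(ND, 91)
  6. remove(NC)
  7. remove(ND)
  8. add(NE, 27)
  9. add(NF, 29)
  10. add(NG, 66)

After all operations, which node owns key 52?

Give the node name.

Op 1: add NA@22 -> ring=[22:NA]
Op 2: add NB@49 -> ring=[22:NA,49:NB]
Op 3: add NC@23 -> ring=[22:NA,23:NC,49:NB]
Op 4: route key 62: none >= 62, wrap to smallest pos 22 -> NA
Op 5: add ND@91 -> ring=[22:NA,23:NC,49:NB,91:ND]
Op 6: remove NC -> ring=[22:NA,49:NB,91:ND]
Op 7: remove ND -> ring=[22:NA,49:NB]
Op 8: add NE@27 -> ring=[22:NA,27:NE,49:NB]
Op 9: add NF@29 -> ring=[22:NA,27:NE,29:NF,49:NB]
Op 10: add NG@66 -> ring=[22:NA,27:NE,29:NF,49:NB,66:NG]
Final route key 52: smallest pos >= 52 is 66 -> NG

Answer: NG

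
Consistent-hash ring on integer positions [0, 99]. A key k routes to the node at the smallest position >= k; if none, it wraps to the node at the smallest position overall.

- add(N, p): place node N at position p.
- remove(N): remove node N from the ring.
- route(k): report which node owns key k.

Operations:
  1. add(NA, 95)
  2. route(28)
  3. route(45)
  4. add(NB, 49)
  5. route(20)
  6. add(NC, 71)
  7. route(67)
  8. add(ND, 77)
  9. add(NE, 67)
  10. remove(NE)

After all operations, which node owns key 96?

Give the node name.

Answer: NB

Derivation:
Op 1: add NA@95 -> ring=[95:NA]
Op 2: route key 28: smallest pos >= 28 is 95 -> NA
Op 3: route key 45: smallest pos >= 45 is 95 -> NA
Op 4: add NB@49 -> ring=[49:NB,95:NA]
Op 5: route key 20: smallest pos >= 20 is 49 -> NB
Op 6: add NC@71 -> ring=[49:NB,71:NC,95:NA]
Op 7: route key 67: smallest pos >= 67 is 71 -> NC
Op 8: add ND@77 -> ring=[49:NB,71:NC,77:ND,95:NA]
Op 9: add NE@67 -> ring=[49:NB,67:NE,71:NC,77:ND,95:NA]
Op 10: remove NE -> ring=[49:NB,71:NC,77:ND,95:NA]
Final route key 96: none >= 96, wrap to smallest pos 49 -> NB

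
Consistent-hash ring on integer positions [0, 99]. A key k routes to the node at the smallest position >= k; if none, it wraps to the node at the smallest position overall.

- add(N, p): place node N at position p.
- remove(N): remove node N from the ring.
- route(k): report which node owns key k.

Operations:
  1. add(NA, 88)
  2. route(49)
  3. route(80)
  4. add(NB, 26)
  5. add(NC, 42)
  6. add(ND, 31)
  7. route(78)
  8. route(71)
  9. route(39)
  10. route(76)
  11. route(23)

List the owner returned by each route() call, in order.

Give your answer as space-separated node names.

Op 1: add NA@88 -> ring=[88:NA]
Op 2: route key 49: smallest pos >= 49 is 88 -> NA
Op 3: route key 80: smallest pos >= 80 is 88 -> NA
Op 4: add NB@26 -> ring=[26:NB,88:NA]
Op 5: add NC@42 -> ring=[26:NB,42:NC,88:NA]
Op 6: add ND@31 -> ring=[26:NB,31:ND,42:NC,88:NA]
Op 7: route key 78: smallest pos >= 78 is 88 -> NA
Op 8: route key 71: smallest pos >= 71 is 88 -> NA
Op 9: route key 39: smallest pos >= 39 is 42 -> NC
Op 10: route key 76: smallest pos >= 76 is 88 -> NA
Op 11: route key 23: smallest pos >= 23 is 26 -> NB

Answer: NA NA NA NA NC NA NB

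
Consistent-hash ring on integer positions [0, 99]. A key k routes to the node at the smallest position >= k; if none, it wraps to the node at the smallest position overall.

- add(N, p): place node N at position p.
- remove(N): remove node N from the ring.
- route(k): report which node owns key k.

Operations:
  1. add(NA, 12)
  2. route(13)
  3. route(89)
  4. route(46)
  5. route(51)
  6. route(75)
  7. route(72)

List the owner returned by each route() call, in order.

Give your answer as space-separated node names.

Answer: NA NA NA NA NA NA

Derivation:
Op 1: add NA@12 -> ring=[12:NA]
Op 2: route key 13: none >= 13, wrap to smallest pos 12 -> NA
Op 3: route key 89: none >= 89, wrap to smallest pos 12 -> NA
Op 4: route key 46: none >= 46, wrap to smallest pos 12 -> NA
Op 5: route key 51: none >= 51, wrap to smallest pos 12 -> NA
Op 6: route key 75: none >= 75, wrap to smallest pos 12 -> NA
Op 7: route key 72: none >= 72, wrap to smallest pos 12 -> NA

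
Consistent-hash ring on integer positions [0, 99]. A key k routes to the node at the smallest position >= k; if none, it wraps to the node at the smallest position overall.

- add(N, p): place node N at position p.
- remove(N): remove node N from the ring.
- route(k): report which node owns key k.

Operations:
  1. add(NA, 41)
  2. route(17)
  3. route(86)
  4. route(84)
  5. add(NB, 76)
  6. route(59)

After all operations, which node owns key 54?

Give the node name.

Op 1: add NA@41 -> ring=[41:NA]
Op 2: route key 17: smallest pos >= 17 is 41 -> NA
Op 3: route key 86: none >= 86, wrap to smallest pos 41 -> NA
Op 4: route key 84: none >= 84, wrap to smallest pos 41 -> NA
Op 5: add NB@76 -> ring=[41:NA,76:NB]
Op 6: route key 59: smallest pos >= 59 is 76 -> NB
Final route key 54: smallest pos >= 54 is 76 -> NB

Answer: NB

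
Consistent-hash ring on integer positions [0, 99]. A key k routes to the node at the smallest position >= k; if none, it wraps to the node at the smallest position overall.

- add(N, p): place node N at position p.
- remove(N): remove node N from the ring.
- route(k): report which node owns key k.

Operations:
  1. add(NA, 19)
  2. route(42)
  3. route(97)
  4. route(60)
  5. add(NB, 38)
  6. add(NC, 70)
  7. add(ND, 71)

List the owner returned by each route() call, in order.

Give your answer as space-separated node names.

Answer: NA NA NA

Derivation:
Op 1: add NA@19 -> ring=[19:NA]
Op 2: route key 42: none >= 42, wrap to smallest pos 19 -> NA
Op 3: route key 97: none >= 97, wrap to smallest pos 19 -> NA
Op 4: route key 60: none >= 60, wrap to smallest pos 19 -> NA
Op 5: add NB@38 -> ring=[19:NA,38:NB]
Op 6: add NC@70 -> ring=[19:NA,38:NB,70:NC]
Op 7: add ND@71 -> ring=[19:NA,38:NB,70:NC,71:ND]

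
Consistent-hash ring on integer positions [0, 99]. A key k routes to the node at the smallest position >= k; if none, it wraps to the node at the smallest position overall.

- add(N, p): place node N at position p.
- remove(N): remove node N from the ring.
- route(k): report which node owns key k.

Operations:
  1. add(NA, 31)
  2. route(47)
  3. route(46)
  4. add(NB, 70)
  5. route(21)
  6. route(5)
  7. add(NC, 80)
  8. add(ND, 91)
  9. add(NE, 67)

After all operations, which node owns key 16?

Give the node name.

Answer: NA

Derivation:
Op 1: add NA@31 -> ring=[31:NA]
Op 2: route key 47: none >= 47, wrap to smallest pos 31 -> NA
Op 3: route key 46: none >= 46, wrap to smallest pos 31 -> NA
Op 4: add NB@70 -> ring=[31:NA,70:NB]
Op 5: route key 21: smallest pos >= 21 is 31 -> NA
Op 6: route key 5: smallest pos >= 5 is 31 -> NA
Op 7: add NC@80 -> ring=[31:NA,70:NB,80:NC]
Op 8: add ND@91 -> ring=[31:NA,70:NB,80:NC,91:ND]
Op 9: add NE@67 -> ring=[31:NA,67:NE,70:NB,80:NC,91:ND]
Final route key 16: smallest pos >= 16 is 31 -> NA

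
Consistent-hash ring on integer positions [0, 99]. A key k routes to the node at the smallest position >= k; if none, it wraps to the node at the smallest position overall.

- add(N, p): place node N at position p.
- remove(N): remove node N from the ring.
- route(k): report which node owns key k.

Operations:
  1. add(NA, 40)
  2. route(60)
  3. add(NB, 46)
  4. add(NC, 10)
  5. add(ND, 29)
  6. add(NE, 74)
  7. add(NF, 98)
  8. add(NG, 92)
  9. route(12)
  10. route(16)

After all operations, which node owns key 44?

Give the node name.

Op 1: add NA@40 -> ring=[40:NA]
Op 2: route key 60: none >= 60, wrap to smallest pos 40 -> NA
Op 3: add NB@46 -> ring=[40:NA,46:NB]
Op 4: add NC@10 -> ring=[10:NC,40:NA,46:NB]
Op 5: add ND@29 -> ring=[10:NC,29:ND,40:NA,46:NB]
Op 6: add NE@74 -> ring=[10:NC,29:ND,40:NA,46:NB,74:NE]
Op 7: add NF@98 -> ring=[10:NC,29:ND,40:NA,46:NB,74:NE,98:NF]
Op 8: add NG@92 -> ring=[10:NC,29:ND,40:NA,46:NB,74:NE,92:NG,98:NF]
Op 9: route key 12: smallest pos >= 12 is 29 -> ND
Op 10: route key 16: smallest pos >= 16 is 29 -> ND
Final route key 44: smallest pos >= 44 is 46 -> NB

Answer: NB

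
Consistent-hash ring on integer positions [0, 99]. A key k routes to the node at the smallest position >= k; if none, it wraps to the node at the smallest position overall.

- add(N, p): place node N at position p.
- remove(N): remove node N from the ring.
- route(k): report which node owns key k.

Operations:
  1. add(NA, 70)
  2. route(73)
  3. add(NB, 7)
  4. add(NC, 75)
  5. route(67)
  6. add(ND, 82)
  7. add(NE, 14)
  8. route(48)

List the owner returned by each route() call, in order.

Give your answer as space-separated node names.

Op 1: add NA@70 -> ring=[70:NA]
Op 2: route key 73: none >= 73, wrap to smallest pos 70 -> NA
Op 3: add NB@7 -> ring=[7:NB,70:NA]
Op 4: add NC@75 -> ring=[7:NB,70:NA,75:NC]
Op 5: route key 67: smallest pos >= 67 is 70 -> NA
Op 6: add ND@82 -> ring=[7:NB,70:NA,75:NC,82:ND]
Op 7: add NE@14 -> ring=[7:NB,14:NE,70:NA,75:NC,82:ND]
Op 8: route key 48: smallest pos >= 48 is 70 -> NA

Answer: NA NA NA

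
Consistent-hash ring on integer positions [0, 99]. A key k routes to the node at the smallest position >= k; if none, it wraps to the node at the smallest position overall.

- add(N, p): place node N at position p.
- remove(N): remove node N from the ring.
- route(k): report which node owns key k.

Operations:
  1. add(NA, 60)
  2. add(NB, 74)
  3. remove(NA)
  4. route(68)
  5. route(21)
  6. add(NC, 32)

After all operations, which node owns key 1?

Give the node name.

Op 1: add NA@60 -> ring=[60:NA]
Op 2: add NB@74 -> ring=[60:NA,74:NB]
Op 3: remove NA -> ring=[74:NB]
Op 4: route key 68: smallest pos >= 68 is 74 -> NB
Op 5: route key 21: smallest pos >= 21 is 74 -> NB
Op 6: add NC@32 -> ring=[32:NC,74:NB]
Final route key 1: smallest pos >= 1 is 32 -> NC

Answer: NC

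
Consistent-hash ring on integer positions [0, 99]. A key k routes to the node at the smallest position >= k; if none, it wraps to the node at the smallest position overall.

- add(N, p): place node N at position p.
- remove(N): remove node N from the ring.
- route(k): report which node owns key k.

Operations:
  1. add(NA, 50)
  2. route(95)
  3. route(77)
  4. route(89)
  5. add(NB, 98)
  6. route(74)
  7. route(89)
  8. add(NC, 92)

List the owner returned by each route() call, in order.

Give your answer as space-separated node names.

Op 1: add NA@50 -> ring=[50:NA]
Op 2: route key 95: none >= 95, wrap to smallest pos 50 -> NA
Op 3: route key 77: none >= 77, wrap to smallest pos 50 -> NA
Op 4: route key 89: none >= 89, wrap to smallest pos 50 -> NA
Op 5: add NB@98 -> ring=[50:NA,98:NB]
Op 6: route key 74: smallest pos >= 74 is 98 -> NB
Op 7: route key 89: smallest pos >= 89 is 98 -> NB
Op 8: add NC@92 -> ring=[50:NA,92:NC,98:NB]

Answer: NA NA NA NB NB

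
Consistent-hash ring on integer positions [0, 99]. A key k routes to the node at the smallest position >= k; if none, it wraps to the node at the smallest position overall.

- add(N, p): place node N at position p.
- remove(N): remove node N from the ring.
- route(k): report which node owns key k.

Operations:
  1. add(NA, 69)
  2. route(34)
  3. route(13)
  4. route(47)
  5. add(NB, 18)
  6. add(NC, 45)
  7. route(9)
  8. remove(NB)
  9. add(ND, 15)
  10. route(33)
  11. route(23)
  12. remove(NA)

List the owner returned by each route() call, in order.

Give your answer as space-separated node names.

Op 1: add NA@69 -> ring=[69:NA]
Op 2: route key 34: smallest pos >= 34 is 69 -> NA
Op 3: route key 13: smallest pos >= 13 is 69 -> NA
Op 4: route key 47: smallest pos >= 47 is 69 -> NA
Op 5: add NB@18 -> ring=[18:NB,69:NA]
Op 6: add NC@45 -> ring=[18:NB,45:NC,69:NA]
Op 7: route key 9: smallest pos >= 9 is 18 -> NB
Op 8: remove NB -> ring=[45:NC,69:NA]
Op 9: add ND@15 -> ring=[15:ND,45:NC,69:NA]
Op 10: route key 33: smallest pos >= 33 is 45 -> NC
Op 11: route key 23: smallest pos >= 23 is 45 -> NC
Op 12: remove NA -> ring=[15:ND,45:NC]

Answer: NA NA NA NB NC NC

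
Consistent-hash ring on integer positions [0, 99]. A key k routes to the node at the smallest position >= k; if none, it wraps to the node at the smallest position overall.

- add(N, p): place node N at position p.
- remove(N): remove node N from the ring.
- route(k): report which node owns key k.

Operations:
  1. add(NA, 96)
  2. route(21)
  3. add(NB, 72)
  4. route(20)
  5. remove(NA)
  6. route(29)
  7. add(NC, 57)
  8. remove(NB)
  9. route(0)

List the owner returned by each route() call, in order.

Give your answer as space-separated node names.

Op 1: add NA@96 -> ring=[96:NA]
Op 2: route key 21: smallest pos >= 21 is 96 -> NA
Op 3: add NB@72 -> ring=[72:NB,96:NA]
Op 4: route key 20: smallest pos >= 20 is 72 -> NB
Op 5: remove NA -> ring=[72:NB]
Op 6: route key 29: smallest pos >= 29 is 72 -> NB
Op 7: add NC@57 -> ring=[57:NC,72:NB]
Op 8: remove NB -> ring=[57:NC]
Op 9: route key 0: smallest pos >= 0 is 57 -> NC

Answer: NA NB NB NC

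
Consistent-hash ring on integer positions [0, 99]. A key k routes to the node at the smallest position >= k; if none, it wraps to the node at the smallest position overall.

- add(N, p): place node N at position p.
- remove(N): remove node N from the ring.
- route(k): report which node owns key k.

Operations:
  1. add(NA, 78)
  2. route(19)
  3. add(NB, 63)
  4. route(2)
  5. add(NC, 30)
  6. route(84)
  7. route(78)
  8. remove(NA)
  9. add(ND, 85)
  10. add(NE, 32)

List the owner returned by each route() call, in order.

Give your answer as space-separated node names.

Op 1: add NA@78 -> ring=[78:NA]
Op 2: route key 19: smallest pos >= 19 is 78 -> NA
Op 3: add NB@63 -> ring=[63:NB,78:NA]
Op 4: route key 2: smallest pos >= 2 is 63 -> NB
Op 5: add NC@30 -> ring=[30:NC,63:NB,78:NA]
Op 6: route key 84: none >= 84, wrap to smallest pos 30 -> NC
Op 7: route key 78: smallest pos >= 78 is 78 -> NA
Op 8: remove NA -> ring=[30:NC,63:NB]
Op 9: add ND@85 -> ring=[30:NC,63:NB,85:ND]
Op 10: add NE@32 -> ring=[30:NC,32:NE,63:NB,85:ND]

Answer: NA NB NC NA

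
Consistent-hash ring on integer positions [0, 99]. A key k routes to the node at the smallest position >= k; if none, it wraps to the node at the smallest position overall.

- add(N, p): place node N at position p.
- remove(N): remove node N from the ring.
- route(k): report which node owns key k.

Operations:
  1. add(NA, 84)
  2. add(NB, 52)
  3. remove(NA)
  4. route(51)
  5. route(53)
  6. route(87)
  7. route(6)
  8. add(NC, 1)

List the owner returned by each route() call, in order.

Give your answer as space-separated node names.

Op 1: add NA@84 -> ring=[84:NA]
Op 2: add NB@52 -> ring=[52:NB,84:NA]
Op 3: remove NA -> ring=[52:NB]
Op 4: route key 51: smallest pos >= 51 is 52 -> NB
Op 5: route key 53: none >= 53, wrap to smallest pos 52 -> NB
Op 6: route key 87: none >= 87, wrap to smallest pos 52 -> NB
Op 7: route key 6: smallest pos >= 6 is 52 -> NB
Op 8: add NC@1 -> ring=[1:NC,52:NB]

Answer: NB NB NB NB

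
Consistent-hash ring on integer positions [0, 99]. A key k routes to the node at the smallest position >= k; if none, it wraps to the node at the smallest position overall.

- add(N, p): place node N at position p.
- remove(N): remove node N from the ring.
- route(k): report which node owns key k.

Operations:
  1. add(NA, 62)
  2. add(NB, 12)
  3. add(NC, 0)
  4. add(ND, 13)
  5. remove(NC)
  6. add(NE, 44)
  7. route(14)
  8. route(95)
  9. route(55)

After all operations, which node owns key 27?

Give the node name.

Op 1: add NA@62 -> ring=[62:NA]
Op 2: add NB@12 -> ring=[12:NB,62:NA]
Op 3: add NC@0 -> ring=[0:NC,12:NB,62:NA]
Op 4: add ND@13 -> ring=[0:NC,12:NB,13:ND,62:NA]
Op 5: remove NC -> ring=[12:NB,13:ND,62:NA]
Op 6: add NE@44 -> ring=[12:NB,13:ND,44:NE,62:NA]
Op 7: route key 14: smallest pos >= 14 is 44 -> NE
Op 8: route key 95: none >= 95, wrap to smallest pos 12 -> NB
Op 9: route key 55: smallest pos >= 55 is 62 -> NA
Final route key 27: smallest pos >= 27 is 44 -> NE

Answer: NE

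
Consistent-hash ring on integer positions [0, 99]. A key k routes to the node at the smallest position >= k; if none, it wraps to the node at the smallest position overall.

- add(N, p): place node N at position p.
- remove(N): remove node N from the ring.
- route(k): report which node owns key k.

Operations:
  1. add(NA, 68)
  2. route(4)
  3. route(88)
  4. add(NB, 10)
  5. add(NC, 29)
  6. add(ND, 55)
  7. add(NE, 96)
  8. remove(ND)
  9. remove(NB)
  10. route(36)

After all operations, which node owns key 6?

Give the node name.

Answer: NC

Derivation:
Op 1: add NA@68 -> ring=[68:NA]
Op 2: route key 4: smallest pos >= 4 is 68 -> NA
Op 3: route key 88: none >= 88, wrap to smallest pos 68 -> NA
Op 4: add NB@10 -> ring=[10:NB,68:NA]
Op 5: add NC@29 -> ring=[10:NB,29:NC,68:NA]
Op 6: add ND@55 -> ring=[10:NB,29:NC,55:ND,68:NA]
Op 7: add NE@96 -> ring=[10:NB,29:NC,55:ND,68:NA,96:NE]
Op 8: remove ND -> ring=[10:NB,29:NC,68:NA,96:NE]
Op 9: remove NB -> ring=[29:NC,68:NA,96:NE]
Op 10: route key 36: smallest pos >= 36 is 68 -> NA
Final route key 6: smallest pos >= 6 is 29 -> NC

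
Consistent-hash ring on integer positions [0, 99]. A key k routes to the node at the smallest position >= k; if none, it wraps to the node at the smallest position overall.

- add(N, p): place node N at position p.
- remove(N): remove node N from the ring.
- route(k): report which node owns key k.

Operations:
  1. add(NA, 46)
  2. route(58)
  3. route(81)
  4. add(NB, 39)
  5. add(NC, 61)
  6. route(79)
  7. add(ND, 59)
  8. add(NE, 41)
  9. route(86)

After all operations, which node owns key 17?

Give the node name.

Op 1: add NA@46 -> ring=[46:NA]
Op 2: route key 58: none >= 58, wrap to smallest pos 46 -> NA
Op 3: route key 81: none >= 81, wrap to smallest pos 46 -> NA
Op 4: add NB@39 -> ring=[39:NB,46:NA]
Op 5: add NC@61 -> ring=[39:NB,46:NA,61:NC]
Op 6: route key 79: none >= 79, wrap to smallest pos 39 -> NB
Op 7: add ND@59 -> ring=[39:NB,46:NA,59:ND,61:NC]
Op 8: add NE@41 -> ring=[39:NB,41:NE,46:NA,59:ND,61:NC]
Op 9: route key 86: none >= 86, wrap to smallest pos 39 -> NB
Final route key 17: smallest pos >= 17 is 39 -> NB

Answer: NB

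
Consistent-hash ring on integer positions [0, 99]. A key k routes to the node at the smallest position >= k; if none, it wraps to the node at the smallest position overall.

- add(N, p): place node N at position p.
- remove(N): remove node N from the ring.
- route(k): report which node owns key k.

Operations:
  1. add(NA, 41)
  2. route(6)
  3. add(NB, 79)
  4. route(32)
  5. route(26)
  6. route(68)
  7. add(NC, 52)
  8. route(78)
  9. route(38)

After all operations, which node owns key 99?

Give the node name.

Op 1: add NA@41 -> ring=[41:NA]
Op 2: route key 6: smallest pos >= 6 is 41 -> NA
Op 3: add NB@79 -> ring=[41:NA,79:NB]
Op 4: route key 32: smallest pos >= 32 is 41 -> NA
Op 5: route key 26: smallest pos >= 26 is 41 -> NA
Op 6: route key 68: smallest pos >= 68 is 79 -> NB
Op 7: add NC@52 -> ring=[41:NA,52:NC,79:NB]
Op 8: route key 78: smallest pos >= 78 is 79 -> NB
Op 9: route key 38: smallest pos >= 38 is 41 -> NA
Final route key 99: none >= 99, wrap to smallest pos 41 -> NA

Answer: NA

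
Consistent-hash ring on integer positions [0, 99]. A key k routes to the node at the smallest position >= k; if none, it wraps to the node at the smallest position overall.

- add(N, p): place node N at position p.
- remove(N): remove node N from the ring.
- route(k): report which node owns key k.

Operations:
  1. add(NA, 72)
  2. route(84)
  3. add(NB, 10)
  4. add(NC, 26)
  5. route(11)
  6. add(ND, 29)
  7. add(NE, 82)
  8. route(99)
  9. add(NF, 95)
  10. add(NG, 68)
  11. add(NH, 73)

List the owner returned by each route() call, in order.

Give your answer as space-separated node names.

Op 1: add NA@72 -> ring=[72:NA]
Op 2: route key 84: none >= 84, wrap to smallest pos 72 -> NA
Op 3: add NB@10 -> ring=[10:NB,72:NA]
Op 4: add NC@26 -> ring=[10:NB,26:NC,72:NA]
Op 5: route key 11: smallest pos >= 11 is 26 -> NC
Op 6: add ND@29 -> ring=[10:NB,26:NC,29:ND,72:NA]
Op 7: add NE@82 -> ring=[10:NB,26:NC,29:ND,72:NA,82:NE]
Op 8: route key 99: none >= 99, wrap to smallest pos 10 -> NB
Op 9: add NF@95 -> ring=[10:NB,26:NC,29:ND,72:NA,82:NE,95:NF]
Op 10: add NG@68 -> ring=[10:NB,26:NC,29:ND,68:NG,72:NA,82:NE,95:NF]
Op 11: add NH@73 -> ring=[10:NB,26:NC,29:ND,68:NG,72:NA,73:NH,82:NE,95:NF]

Answer: NA NC NB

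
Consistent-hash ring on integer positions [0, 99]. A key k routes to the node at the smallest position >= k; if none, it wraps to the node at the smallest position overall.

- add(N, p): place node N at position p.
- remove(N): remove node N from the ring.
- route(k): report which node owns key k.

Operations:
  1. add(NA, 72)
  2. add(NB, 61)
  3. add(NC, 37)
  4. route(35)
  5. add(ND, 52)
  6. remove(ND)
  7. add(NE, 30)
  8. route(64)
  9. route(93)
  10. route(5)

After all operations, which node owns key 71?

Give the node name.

Op 1: add NA@72 -> ring=[72:NA]
Op 2: add NB@61 -> ring=[61:NB,72:NA]
Op 3: add NC@37 -> ring=[37:NC,61:NB,72:NA]
Op 4: route key 35: smallest pos >= 35 is 37 -> NC
Op 5: add ND@52 -> ring=[37:NC,52:ND,61:NB,72:NA]
Op 6: remove ND -> ring=[37:NC,61:NB,72:NA]
Op 7: add NE@30 -> ring=[30:NE,37:NC,61:NB,72:NA]
Op 8: route key 64: smallest pos >= 64 is 72 -> NA
Op 9: route key 93: none >= 93, wrap to smallest pos 30 -> NE
Op 10: route key 5: smallest pos >= 5 is 30 -> NE
Final route key 71: smallest pos >= 71 is 72 -> NA

Answer: NA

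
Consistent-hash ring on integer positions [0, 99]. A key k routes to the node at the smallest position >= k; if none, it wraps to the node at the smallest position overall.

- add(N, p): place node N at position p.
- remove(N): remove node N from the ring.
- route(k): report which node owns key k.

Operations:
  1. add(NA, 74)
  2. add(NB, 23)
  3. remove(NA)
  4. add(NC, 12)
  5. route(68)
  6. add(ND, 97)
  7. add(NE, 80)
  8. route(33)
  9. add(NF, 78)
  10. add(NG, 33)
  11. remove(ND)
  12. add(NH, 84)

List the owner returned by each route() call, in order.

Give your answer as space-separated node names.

Op 1: add NA@74 -> ring=[74:NA]
Op 2: add NB@23 -> ring=[23:NB,74:NA]
Op 3: remove NA -> ring=[23:NB]
Op 4: add NC@12 -> ring=[12:NC,23:NB]
Op 5: route key 68: none >= 68, wrap to smallest pos 12 -> NC
Op 6: add ND@97 -> ring=[12:NC,23:NB,97:ND]
Op 7: add NE@80 -> ring=[12:NC,23:NB,80:NE,97:ND]
Op 8: route key 33: smallest pos >= 33 is 80 -> NE
Op 9: add NF@78 -> ring=[12:NC,23:NB,78:NF,80:NE,97:ND]
Op 10: add NG@33 -> ring=[12:NC,23:NB,33:NG,78:NF,80:NE,97:ND]
Op 11: remove ND -> ring=[12:NC,23:NB,33:NG,78:NF,80:NE]
Op 12: add NH@84 -> ring=[12:NC,23:NB,33:NG,78:NF,80:NE,84:NH]

Answer: NC NE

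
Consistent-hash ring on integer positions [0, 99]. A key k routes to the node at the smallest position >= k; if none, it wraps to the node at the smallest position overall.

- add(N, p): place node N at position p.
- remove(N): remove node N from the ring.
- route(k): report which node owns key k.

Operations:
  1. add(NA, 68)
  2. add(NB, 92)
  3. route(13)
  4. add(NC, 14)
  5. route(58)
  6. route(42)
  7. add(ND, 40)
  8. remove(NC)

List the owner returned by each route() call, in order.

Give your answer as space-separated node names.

Op 1: add NA@68 -> ring=[68:NA]
Op 2: add NB@92 -> ring=[68:NA,92:NB]
Op 3: route key 13: smallest pos >= 13 is 68 -> NA
Op 4: add NC@14 -> ring=[14:NC,68:NA,92:NB]
Op 5: route key 58: smallest pos >= 58 is 68 -> NA
Op 6: route key 42: smallest pos >= 42 is 68 -> NA
Op 7: add ND@40 -> ring=[14:NC,40:ND,68:NA,92:NB]
Op 8: remove NC -> ring=[40:ND,68:NA,92:NB]

Answer: NA NA NA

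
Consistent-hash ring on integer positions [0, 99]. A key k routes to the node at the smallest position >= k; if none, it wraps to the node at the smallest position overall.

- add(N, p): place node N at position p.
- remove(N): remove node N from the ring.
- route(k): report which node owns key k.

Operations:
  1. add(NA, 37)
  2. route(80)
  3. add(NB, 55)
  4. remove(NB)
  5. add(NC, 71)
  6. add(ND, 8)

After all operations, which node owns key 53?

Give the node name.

Answer: NC

Derivation:
Op 1: add NA@37 -> ring=[37:NA]
Op 2: route key 80: none >= 80, wrap to smallest pos 37 -> NA
Op 3: add NB@55 -> ring=[37:NA,55:NB]
Op 4: remove NB -> ring=[37:NA]
Op 5: add NC@71 -> ring=[37:NA,71:NC]
Op 6: add ND@8 -> ring=[8:ND,37:NA,71:NC]
Final route key 53: smallest pos >= 53 is 71 -> NC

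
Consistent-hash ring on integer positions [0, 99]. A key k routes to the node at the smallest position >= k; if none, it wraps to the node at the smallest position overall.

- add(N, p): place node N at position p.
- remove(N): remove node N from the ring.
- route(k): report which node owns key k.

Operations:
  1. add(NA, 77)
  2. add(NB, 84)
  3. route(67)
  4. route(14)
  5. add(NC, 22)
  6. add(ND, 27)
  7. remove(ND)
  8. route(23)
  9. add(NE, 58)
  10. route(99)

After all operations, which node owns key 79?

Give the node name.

Op 1: add NA@77 -> ring=[77:NA]
Op 2: add NB@84 -> ring=[77:NA,84:NB]
Op 3: route key 67: smallest pos >= 67 is 77 -> NA
Op 4: route key 14: smallest pos >= 14 is 77 -> NA
Op 5: add NC@22 -> ring=[22:NC,77:NA,84:NB]
Op 6: add ND@27 -> ring=[22:NC,27:ND,77:NA,84:NB]
Op 7: remove ND -> ring=[22:NC,77:NA,84:NB]
Op 8: route key 23: smallest pos >= 23 is 77 -> NA
Op 9: add NE@58 -> ring=[22:NC,58:NE,77:NA,84:NB]
Op 10: route key 99: none >= 99, wrap to smallest pos 22 -> NC
Final route key 79: smallest pos >= 79 is 84 -> NB

Answer: NB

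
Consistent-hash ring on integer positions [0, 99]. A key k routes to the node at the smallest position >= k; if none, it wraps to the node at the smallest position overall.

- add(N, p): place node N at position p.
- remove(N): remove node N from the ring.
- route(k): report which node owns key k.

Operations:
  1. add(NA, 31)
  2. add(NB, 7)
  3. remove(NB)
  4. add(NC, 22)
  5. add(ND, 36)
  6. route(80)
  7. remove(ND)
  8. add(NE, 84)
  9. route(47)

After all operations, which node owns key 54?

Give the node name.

Answer: NE

Derivation:
Op 1: add NA@31 -> ring=[31:NA]
Op 2: add NB@7 -> ring=[7:NB,31:NA]
Op 3: remove NB -> ring=[31:NA]
Op 4: add NC@22 -> ring=[22:NC,31:NA]
Op 5: add ND@36 -> ring=[22:NC,31:NA,36:ND]
Op 6: route key 80: none >= 80, wrap to smallest pos 22 -> NC
Op 7: remove ND -> ring=[22:NC,31:NA]
Op 8: add NE@84 -> ring=[22:NC,31:NA,84:NE]
Op 9: route key 47: smallest pos >= 47 is 84 -> NE
Final route key 54: smallest pos >= 54 is 84 -> NE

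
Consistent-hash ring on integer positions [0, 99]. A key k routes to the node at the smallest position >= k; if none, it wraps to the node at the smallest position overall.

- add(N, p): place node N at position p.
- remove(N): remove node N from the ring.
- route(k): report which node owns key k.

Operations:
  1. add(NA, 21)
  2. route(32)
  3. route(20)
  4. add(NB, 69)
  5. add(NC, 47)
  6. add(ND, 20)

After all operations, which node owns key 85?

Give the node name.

Op 1: add NA@21 -> ring=[21:NA]
Op 2: route key 32: none >= 32, wrap to smallest pos 21 -> NA
Op 3: route key 20: smallest pos >= 20 is 21 -> NA
Op 4: add NB@69 -> ring=[21:NA,69:NB]
Op 5: add NC@47 -> ring=[21:NA,47:NC,69:NB]
Op 6: add ND@20 -> ring=[20:ND,21:NA,47:NC,69:NB]
Final route key 85: none >= 85, wrap to smallest pos 20 -> ND

Answer: ND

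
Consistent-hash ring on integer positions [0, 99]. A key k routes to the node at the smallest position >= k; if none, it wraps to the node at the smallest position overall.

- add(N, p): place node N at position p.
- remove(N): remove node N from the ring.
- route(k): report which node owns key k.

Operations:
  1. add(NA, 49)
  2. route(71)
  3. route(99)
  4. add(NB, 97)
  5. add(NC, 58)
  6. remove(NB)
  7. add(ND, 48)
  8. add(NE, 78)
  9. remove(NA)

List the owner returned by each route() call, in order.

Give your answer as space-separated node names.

Op 1: add NA@49 -> ring=[49:NA]
Op 2: route key 71: none >= 71, wrap to smallest pos 49 -> NA
Op 3: route key 99: none >= 99, wrap to smallest pos 49 -> NA
Op 4: add NB@97 -> ring=[49:NA,97:NB]
Op 5: add NC@58 -> ring=[49:NA,58:NC,97:NB]
Op 6: remove NB -> ring=[49:NA,58:NC]
Op 7: add ND@48 -> ring=[48:ND,49:NA,58:NC]
Op 8: add NE@78 -> ring=[48:ND,49:NA,58:NC,78:NE]
Op 9: remove NA -> ring=[48:ND,58:NC,78:NE]

Answer: NA NA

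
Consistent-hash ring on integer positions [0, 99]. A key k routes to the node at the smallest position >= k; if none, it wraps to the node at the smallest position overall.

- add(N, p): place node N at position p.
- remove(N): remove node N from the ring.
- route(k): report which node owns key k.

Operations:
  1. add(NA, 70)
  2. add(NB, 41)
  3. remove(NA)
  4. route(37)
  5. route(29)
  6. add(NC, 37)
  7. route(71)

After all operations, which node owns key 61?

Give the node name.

Op 1: add NA@70 -> ring=[70:NA]
Op 2: add NB@41 -> ring=[41:NB,70:NA]
Op 3: remove NA -> ring=[41:NB]
Op 4: route key 37: smallest pos >= 37 is 41 -> NB
Op 5: route key 29: smallest pos >= 29 is 41 -> NB
Op 6: add NC@37 -> ring=[37:NC,41:NB]
Op 7: route key 71: none >= 71, wrap to smallest pos 37 -> NC
Final route key 61: none >= 61, wrap to smallest pos 37 -> NC

Answer: NC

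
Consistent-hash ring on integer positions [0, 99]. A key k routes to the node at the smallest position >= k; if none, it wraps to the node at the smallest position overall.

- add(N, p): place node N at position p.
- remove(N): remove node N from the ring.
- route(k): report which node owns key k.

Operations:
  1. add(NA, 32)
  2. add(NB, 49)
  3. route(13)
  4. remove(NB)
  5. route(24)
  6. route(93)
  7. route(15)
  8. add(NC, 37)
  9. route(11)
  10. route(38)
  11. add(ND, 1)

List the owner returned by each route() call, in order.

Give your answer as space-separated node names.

Answer: NA NA NA NA NA NA

Derivation:
Op 1: add NA@32 -> ring=[32:NA]
Op 2: add NB@49 -> ring=[32:NA,49:NB]
Op 3: route key 13: smallest pos >= 13 is 32 -> NA
Op 4: remove NB -> ring=[32:NA]
Op 5: route key 24: smallest pos >= 24 is 32 -> NA
Op 6: route key 93: none >= 93, wrap to smallest pos 32 -> NA
Op 7: route key 15: smallest pos >= 15 is 32 -> NA
Op 8: add NC@37 -> ring=[32:NA,37:NC]
Op 9: route key 11: smallest pos >= 11 is 32 -> NA
Op 10: route key 38: none >= 38, wrap to smallest pos 32 -> NA
Op 11: add ND@1 -> ring=[1:ND,32:NA,37:NC]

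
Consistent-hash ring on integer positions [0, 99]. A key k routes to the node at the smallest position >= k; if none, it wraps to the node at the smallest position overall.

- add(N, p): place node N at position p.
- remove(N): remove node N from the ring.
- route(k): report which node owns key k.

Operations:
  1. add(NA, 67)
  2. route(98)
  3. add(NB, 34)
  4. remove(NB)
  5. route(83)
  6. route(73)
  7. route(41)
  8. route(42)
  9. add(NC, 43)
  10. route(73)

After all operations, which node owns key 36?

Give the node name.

Op 1: add NA@67 -> ring=[67:NA]
Op 2: route key 98: none >= 98, wrap to smallest pos 67 -> NA
Op 3: add NB@34 -> ring=[34:NB,67:NA]
Op 4: remove NB -> ring=[67:NA]
Op 5: route key 83: none >= 83, wrap to smallest pos 67 -> NA
Op 6: route key 73: none >= 73, wrap to smallest pos 67 -> NA
Op 7: route key 41: smallest pos >= 41 is 67 -> NA
Op 8: route key 42: smallest pos >= 42 is 67 -> NA
Op 9: add NC@43 -> ring=[43:NC,67:NA]
Op 10: route key 73: none >= 73, wrap to smallest pos 43 -> NC
Final route key 36: smallest pos >= 36 is 43 -> NC

Answer: NC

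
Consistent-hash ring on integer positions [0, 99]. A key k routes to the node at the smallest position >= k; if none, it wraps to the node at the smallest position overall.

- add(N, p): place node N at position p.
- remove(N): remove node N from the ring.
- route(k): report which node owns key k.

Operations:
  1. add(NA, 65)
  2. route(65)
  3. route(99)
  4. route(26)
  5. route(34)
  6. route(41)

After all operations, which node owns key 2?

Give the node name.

Op 1: add NA@65 -> ring=[65:NA]
Op 2: route key 65: smallest pos >= 65 is 65 -> NA
Op 3: route key 99: none >= 99, wrap to smallest pos 65 -> NA
Op 4: route key 26: smallest pos >= 26 is 65 -> NA
Op 5: route key 34: smallest pos >= 34 is 65 -> NA
Op 6: route key 41: smallest pos >= 41 is 65 -> NA
Final route key 2: smallest pos >= 2 is 65 -> NA

Answer: NA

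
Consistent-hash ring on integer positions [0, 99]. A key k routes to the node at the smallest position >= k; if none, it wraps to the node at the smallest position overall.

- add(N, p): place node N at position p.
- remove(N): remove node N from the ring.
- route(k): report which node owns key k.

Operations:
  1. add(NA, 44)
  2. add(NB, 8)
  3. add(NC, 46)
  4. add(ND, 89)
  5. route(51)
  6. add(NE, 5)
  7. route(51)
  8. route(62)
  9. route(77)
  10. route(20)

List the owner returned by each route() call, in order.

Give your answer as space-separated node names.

Answer: ND ND ND ND NA

Derivation:
Op 1: add NA@44 -> ring=[44:NA]
Op 2: add NB@8 -> ring=[8:NB,44:NA]
Op 3: add NC@46 -> ring=[8:NB,44:NA,46:NC]
Op 4: add ND@89 -> ring=[8:NB,44:NA,46:NC,89:ND]
Op 5: route key 51: smallest pos >= 51 is 89 -> ND
Op 6: add NE@5 -> ring=[5:NE,8:NB,44:NA,46:NC,89:ND]
Op 7: route key 51: smallest pos >= 51 is 89 -> ND
Op 8: route key 62: smallest pos >= 62 is 89 -> ND
Op 9: route key 77: smallest pos >= 77 is 89 -> ND
Op 10: route key 20: smallest pos >= 20 is 44 -> NA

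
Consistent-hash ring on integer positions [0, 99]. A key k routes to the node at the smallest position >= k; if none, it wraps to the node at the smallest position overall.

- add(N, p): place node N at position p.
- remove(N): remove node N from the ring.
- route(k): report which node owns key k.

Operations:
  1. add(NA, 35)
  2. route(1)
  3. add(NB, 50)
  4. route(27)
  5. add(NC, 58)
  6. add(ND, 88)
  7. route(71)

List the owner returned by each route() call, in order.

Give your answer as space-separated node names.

Op 1: add NA@35 -> ring=[35:NA]
Op 2: route key 1: smallest pos >= 1 is 35 -> NA
Op 3: add NB@50 -> ring=[35:NA,50:NB]
Op 4: route key 27: smallest pos >= 27 is 35 -> NA
Op 5: add NC@58 -> ring=[35:NA,50:NB,58:NC]
Op 6: add ND@88 -> ring=[35:NA,50:NB,58:NC,88:ND]
Op 7: route key 71: smallest pos >= 71 is 88 -> ND

Answer: NA NA ND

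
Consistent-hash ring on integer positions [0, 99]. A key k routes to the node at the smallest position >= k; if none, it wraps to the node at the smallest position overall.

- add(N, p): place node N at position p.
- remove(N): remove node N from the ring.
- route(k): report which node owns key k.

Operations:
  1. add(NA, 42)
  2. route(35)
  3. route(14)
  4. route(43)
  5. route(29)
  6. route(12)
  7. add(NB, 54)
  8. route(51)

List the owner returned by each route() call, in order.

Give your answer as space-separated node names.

Op 1: add NA@42 -> ring=[42:NA]
Op 2: route key 35: smallest pos >= 35 is 42 -> NA
Op 3: route key 14: smallest pos >= 14 is 42 -> NA
Op 4: route key 43: none >= 43, wrap to smallest pos 42 -> NA
Op 5: route key 29: smallest pos >= 29 is 42 -> NA
Op 6: route key 12: smallest pos >= 12 is 42 -> NA
Op 7: add NB@54 -> ring=[42:NA,54:NB]
Op 8: route key 51: smallest pos >= 51 is 54 -> NB

Answer: NA NA NA NA NA NB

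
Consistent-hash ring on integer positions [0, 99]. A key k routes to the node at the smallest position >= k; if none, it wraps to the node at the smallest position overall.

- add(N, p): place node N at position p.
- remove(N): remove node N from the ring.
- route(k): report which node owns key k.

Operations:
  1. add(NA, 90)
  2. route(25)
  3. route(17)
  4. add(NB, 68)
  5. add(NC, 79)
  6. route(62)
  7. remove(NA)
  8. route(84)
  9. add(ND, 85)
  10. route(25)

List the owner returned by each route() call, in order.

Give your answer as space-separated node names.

Answer: NA NA NB NB NB

Derivation:
Op 1: add NA@90 -> ring=[90:NA]
Op 2: route key 25: smallest pos >= 25 is 90 -> NA
Op 3: route key 17: smallest pos >= 17 is 90 -> NA
Op 4: add NB@68 -> ring=[68:NB,90:NA]
Op 5: add NC@79 -> ring=[68:NB,79:NC,90:NA]
Op 6: route key 62: smallest pos >= 62 is 68 -> NB
Op 7: remove NA -> ring=[68:NB,79:NC]
Op 8: route key 84: none >= 84, wrap to smallest pos 68 -> NB
Op 9: add ND@85 -> ring=[68:NB,79:NC,85:ND]
Op 10: route key 25: smallest pos >= 25 is 68 -> NB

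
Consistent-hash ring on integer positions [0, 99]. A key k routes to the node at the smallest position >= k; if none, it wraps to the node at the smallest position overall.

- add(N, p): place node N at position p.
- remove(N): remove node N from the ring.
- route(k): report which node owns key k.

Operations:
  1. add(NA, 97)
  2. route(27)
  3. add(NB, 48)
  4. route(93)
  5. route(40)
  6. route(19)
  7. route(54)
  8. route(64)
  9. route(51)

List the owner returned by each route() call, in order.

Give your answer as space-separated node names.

Op 1: add NA@97 -> ring=[97:NA]
Op 2: route key 27: smallest pos >= 27 is 97 -> NA
Op 3: add NB@48 -> ring=[48:NB,97:NA]
Op 4: route key 93: smallest pos >= 93 is 97 -> NA
Op 5: route key 40: smallest pos >= 40 is 48 -> NB
Op 6: route key 19: smallest pos >= 19 is 48 -> NB
Op 7: route key 54: smallest pos >= 54 is 97 -> NA
Op 8: route key 64: smallest pos >= 64 is 97 -> NA
Op 9: route key 51: smallest pos >= 51 is 97 -> NA

Answer: NA NA NB NB NA NA NA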